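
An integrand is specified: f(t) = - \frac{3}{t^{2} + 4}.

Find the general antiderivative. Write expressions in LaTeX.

Recover f(t) by differentiating a candidate F(t); any mismatch rules it out.
Check: d/dt[- \frac{3 \operatorname{atan}{\left(\frac{t}{2} \right)}}{2}] = - \frac{3}{t^{2} + 4} = f(t).

F(t) = - \frac{3 \operatorname{atan}{\left(\frac{t}{2} \right)}}{2} + C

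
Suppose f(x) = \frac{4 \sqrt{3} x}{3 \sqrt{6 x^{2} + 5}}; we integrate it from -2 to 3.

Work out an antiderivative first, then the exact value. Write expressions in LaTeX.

f matches the chain-rule pattern g'(h)*h' with inner function h(x) = 2 x^{2} + \frac{5}{3}; substituting u = h(x) collapses the integral.
F(x) = \frac{2 \sqrt{2 x^{2} + \frac{5}{3}}}{3} is an antiderivative of f.
Check: d/dx[\frac{2 \sqrt{2 x^{2} + \frac{5}{3}}}{3}] = \frac{4 \sqrt{3} x}{3 \sqrt{6 x^{2} + 5}} = f(x).
F(3) = \frac{2 \sqrt{177}}{9}; F(-2) = \frac{2 \sqrt{87}}{9}.
Integral = F(3) - F(-2) = - \frac{2 \sqrt{87}}{9} + \frac{2 \sqrt{177}}{9}.

Antiderivative: F(x) = \frac{2 \sqrt{2 x^{2} + \frac{5}{3}}}{3}; value = - \frac{2 \sqrt{87}}{9} + \frac{2 \sqrt{177}}{9}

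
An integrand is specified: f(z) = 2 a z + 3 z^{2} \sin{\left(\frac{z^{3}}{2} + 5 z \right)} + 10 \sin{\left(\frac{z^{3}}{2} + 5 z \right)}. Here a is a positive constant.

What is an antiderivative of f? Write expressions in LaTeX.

The integrand splits into summands that can be handled one at a time.
Check: d/dz[a z^{2} - 2 \cos{\left(\frac{z^{3}}{2} + 5 z \right)}] = 2 a z + 3 z^{2} \sin{\left(\frac{z^{3}}{2} + 5 z \right)} + 10 \sin{\left(\frac{z^{3}}{2} + 5 z \right)} = f(z).

An antiderivative is F(z) = a z^{2} - 2 \cos{\left(\frac{z^{3}}{2} + 5 z \right)}.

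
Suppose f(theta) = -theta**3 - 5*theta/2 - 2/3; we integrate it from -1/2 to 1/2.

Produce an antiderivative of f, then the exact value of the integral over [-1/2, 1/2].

The integrand splits into summands that can be handled one at a time.
F(theta) = -theta**4/4 - 5*theta**2/4 - 2*theta/3 is an antiderivative of f.
Check: d/dtheta[-theta**4/4 - 5*theta**2/4 - 2*theta/3] = -theta**3 - 5*theta/2 - 2/3 = f(theta).
F(1/2) = -127/192; F(-1/2) = 1/192.
Integral = F(1/2) - F(-1/2) = -2/3.

Antiderivative: F(theta) = -theta**4/4 - 5*theta**2/4 - 2*theta/3; value = -2/3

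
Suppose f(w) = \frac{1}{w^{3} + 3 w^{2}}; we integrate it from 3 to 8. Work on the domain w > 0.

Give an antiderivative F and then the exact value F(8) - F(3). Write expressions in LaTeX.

Antiderivative: F(w) = \frac{- w \log{\left(w \right)} + w \log{\left(w + 3 \right)} - 3}{9 w}; value = - \frac{\log{\left(8 \right)}}{9} - \frac{\log{\left(6 \right)}}{9} + \frac{5}{72} + \frac{\log{\left(3 \right)}}{9} + \frac{\log{\left(11 \right)}}{9}

Factor the denominator (w^{2} \left(w + 3\right)) and decompose: f = \frac{1}{9 \left(w + 3\right)} - \frac{1}{9 w} + \frac{1}{3 w^{2}}; each piece integrates to a log, atan, or power term.
F(w) = \frac{- w \log{\left(w \right)} + w \log{\left(w + 3 \right)} - 3}{9 w} is an antiderivative of f.
Check: d/dw[\frac{- w \log{\left(w \right)} + w \log{\left(w + 3 \right)} - 3}{9 w}] = \frac{1}{w^{3} + 3 w^{2}} = f(w).
F(8) = - \frac{\log{\left(8 \right)}}{9} - \frac{1}{24} + \frac{\log{\left(11 \right)}}{9}; F(3) = - \frac{\log{\left(3 \right)}}{9} - \frac{1}{9} + \frac{\log{\left(6 \right)}}{9}.
Integral = F(8) - F(3) = - \frac{\log{\left(8 \right)}}{9} - \frac{\log{\left(6 \right)}}{9} + \frac{5}{72} + \frac{\log{\left(3 \right)}}{9} + \frac{\log{\left(11 \right)}}{9}.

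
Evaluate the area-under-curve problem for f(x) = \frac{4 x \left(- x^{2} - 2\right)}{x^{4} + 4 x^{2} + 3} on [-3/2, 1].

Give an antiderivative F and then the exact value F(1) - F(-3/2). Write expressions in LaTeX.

Check any antiderivative F(x) by computing F'(x) and comparing it with f(x).
F(x) = - \log{\left(x^{2} + 1 \right)} - \log{\left(x^{2} + 3 \right)} is an antiderivative of f.
Check: d/dx[- \log{\left(x^{2} + 1 \right)} - \log{\left(x^{2} + 3 \right)}] = \frac{- 4 x^{3} - 8 x}{x^{4} + 4 x^{2} + 3}, which equals f(x).
F(1) = - \log{\left(4 \right)} - \log{\left(2 \right)}; F(-3/2) = - \log{\left(\frac{21}{4} \right)} - \log{\left(\frac{13}{4} \right)}.
Integral = F(1) - F(-3/2) = - \log{\left(4 \right)} - \log{\left(2 \right)} + \log{\left(\frac{13}{4} \right)} + \log{\left(\frac{21}{4} \right)}.

Antiderivative: F(x) = - \log{\left(x^{2} + 1 \right)} - \log{\left(x^{2} + 3 \right)}; value = - \log{\left(4 \right)} - \log{\left(2 \right)} + \log{\left(\frac{13}{4} \right)} + \log{\left(\frac{21}{4} \right)}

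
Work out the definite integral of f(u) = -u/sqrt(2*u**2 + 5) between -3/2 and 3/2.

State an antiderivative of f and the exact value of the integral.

f matches the chain-rule pattern g'(h)*h' with inner function h(u) = 2*u**2 + 5; substituting w = h(u) collapses the integral.
F(u) = -sqrt(2*u**2 + 5)/2 is an antiderivative of f.
Check: d/du[-sqrt(2*u**2 + 5)/2] = -u/sqrt(2*u**2 + 5) = f(u).
F(3/2) = -sqrt(38)/4; F(-3/2) = -sqrt(38)/4.
Integral = F(3/2) - F(-3/2) = 0.

Antiderivative: F(u) = -sqrt(2*u**2 + 5)/2; value = 0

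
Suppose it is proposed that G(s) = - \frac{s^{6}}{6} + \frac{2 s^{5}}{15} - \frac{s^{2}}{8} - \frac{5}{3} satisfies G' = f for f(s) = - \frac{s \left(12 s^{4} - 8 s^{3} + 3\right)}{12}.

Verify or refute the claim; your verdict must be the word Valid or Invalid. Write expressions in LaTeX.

Valid. The derivative of G reproduces f.

d/ds[G] = - s^{5} + \frac{2 s^{4}}{3} - \frac{s}{4}
This equals f(s) exactly, so the claim holds.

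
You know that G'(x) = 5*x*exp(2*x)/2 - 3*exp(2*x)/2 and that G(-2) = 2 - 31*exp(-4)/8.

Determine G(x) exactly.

Recognize the product-rule pattern: G'(x) = u'v + uv' with u = 5*x/4 - 11/8, v = exp(2*x), so integration by parts undoes it.
A general antiderivative is (10*x - 11)*exp(2*x)/8 + C.
The condition gives C = 2 - 31*exp(-4)/8 - (-31*exp(-4)/8) = 2.
So G(x) = (10*x*exp(2*x) - 11*exp(2*x) + 16)/8.
Check: d/dx[(10*x*exp(2*x) - 11*exp(2*x) + 16)/8] = 5*x*exp(2*x)/2 - 3*exp(2*x)/2 = G'(x).

G(x) = (10*x*exp(2*x) - 11*exp(2*x) + 16)/8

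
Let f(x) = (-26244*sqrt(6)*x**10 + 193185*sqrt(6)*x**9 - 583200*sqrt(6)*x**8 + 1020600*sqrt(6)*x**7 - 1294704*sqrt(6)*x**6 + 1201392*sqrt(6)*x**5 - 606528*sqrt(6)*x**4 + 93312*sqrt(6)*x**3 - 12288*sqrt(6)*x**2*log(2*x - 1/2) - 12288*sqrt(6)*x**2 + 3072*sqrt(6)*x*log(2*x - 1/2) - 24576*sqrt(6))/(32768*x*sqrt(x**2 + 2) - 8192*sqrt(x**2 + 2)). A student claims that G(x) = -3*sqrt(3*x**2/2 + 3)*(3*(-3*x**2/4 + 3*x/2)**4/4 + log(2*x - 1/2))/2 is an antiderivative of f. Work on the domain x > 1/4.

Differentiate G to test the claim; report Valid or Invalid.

Invalid: d/dx[G] - f = (-26244*sqrt(3)*x**10*sqrt(x**2 + 2) + 193185*sqrt(3)*x**9*sqrt(x**2 + 2) - 583200*sqrt(3)*x**8*sqrt(x**2 + 2) + 1020600*sqrt(3)*x**7*sqrt(x**2 + 2) - 1294704*sqrt(3)*x**6*sqrt(x**2 + 2) + 1201392*sqrt(3)*x**5*sqrt(x**2 + 2) - 606528*sqrt(3)*x**4*sqrt(x**2 + 2) + 93312*sqrt(3)*x**3*sqrt(x**2 + 2) - 12288*sqrt(3)*x**2*sqrt(x**2 + 2)*log(2*x - 1/2) - 12288*sqrt(3)*x**2*sqrt(x**2 + 2) + 3072*sqrt(3)*x*sqrt(x**2 + 2)*log(2*x - 1/2) - 24576*sqrt(3)*sqrt(x**2 + 2))/(16384*sqrt(2)*x**3 - 4096*sqrt(2)*x**2 + 32768*sqrt(2)*x - 8192*sqrt(2)), which is not 0.

d/dx[G] = (-26244*sqrt(3)*x**10 + 193185*sqrt(3)*x**9 - 583200*sqrt(3)*x**8 + 1020600*sqrt(3)*x**7 - 1294704*sqrt(3)*x**6 + 1201392*sqrt(3)*x**5 - 606528*sqrt(3)*x**4 + 93312*sqrt(3)*x**3 - 12288*sqrt(3)*x**2*log(2*x - 1/2) - 12288*sqrt(3)*x**2 + 3072*sqrt(3)*x*log(2*x - 1/2) - 24576*sqrt(3))/(8192*sqrt(2)*x*sqrt(x**2 + 2) - 2048*sqrt(2)*sqrt(x**2 + 2))
d/dx[G] - f(x) = (-26244*sqrt(3)*x**10*sqrt(x**2 + 2) + 193185*sqrt(3)*x**9*sqrt(x**2 + 2) - 583200*sqrt(3)*x**8*sqrt(x**2 + 2) + 1020600*sqrt(3)*x**7*sqrt(x**2 + 2) - 1294704*sqrt(3)*x**6*sqrt(x**2 + 2) + 1201392*sqrt(3)*x**5*sqrt(x**2 + 2) - 606528*sqrt(3)*x**4*sqrt(x**2 + 2) + 93312*sqrt(3)*x**3*sqrt(x**2 + 2) - 12288*sqrt(3)*x**2*sqrt(x**2 + 2)*log(2*x - 1/2) - 12288*sqrt(3)*x**2*sqrt(x**2 + 2) + 3072*sqrt(3)*x*sqrt(x**2 + 2)*log(2*x - 1/2) - 24576*sqrt(3)*sqrt(x**2 + 2))/(16384*sqrt(2)*x**3 - 4096*sqrt(2)*x**2 + 32768*sqrt(2)*x - 8192*sqrt(2)) != 0.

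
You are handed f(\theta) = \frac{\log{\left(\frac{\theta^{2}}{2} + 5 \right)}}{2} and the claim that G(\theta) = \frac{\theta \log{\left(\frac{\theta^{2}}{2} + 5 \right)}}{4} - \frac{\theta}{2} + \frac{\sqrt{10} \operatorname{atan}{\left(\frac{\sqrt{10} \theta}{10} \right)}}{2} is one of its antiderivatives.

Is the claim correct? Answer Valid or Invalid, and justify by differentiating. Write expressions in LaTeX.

Invalid: d/d\theta[G] - f = - \frac{\log{\left(\frac{\theta^{2}}{2} + 5 \right)}}{4}, which is not 0.

d/d\theta[G] = \frac{\log{\left(\frac{\theta^{2}}{2} + 5 \right)}}{4}
d/d\theta[G] - f(\theta) = - \frac{\log{\left(\frac{\theta^{2}}{2} + 5 \right)}}{4} != 0.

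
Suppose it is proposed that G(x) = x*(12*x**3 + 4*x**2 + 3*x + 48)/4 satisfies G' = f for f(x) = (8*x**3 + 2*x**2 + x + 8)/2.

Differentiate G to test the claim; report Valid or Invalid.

d/dx[G] = 12*x**3 + 3*x**2 + 3*x/2 + 12
d/dx[G] - f(x) = 8*x**3 + 2*x**2 + x + 8 != 0.

Invalid: d/dx[G] - f = 8*x**3 + 2*x**2 + x + 8, which is not 0.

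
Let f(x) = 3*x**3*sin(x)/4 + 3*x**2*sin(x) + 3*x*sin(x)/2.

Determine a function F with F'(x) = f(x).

The integrand splits into summands that can be handled one at a time.
Check: d/dx[-3*x**3*cos(x)/4 + 9*x**2*sin(x)/4 - 3*x**2*cos(x) + 6*x*sin(x) + 3*x*cos(x) - 3*sin(x) + 6*cos(x)] = 3*x**3*sin(x)/4 + 3*x**2*sin(x) + 3*x*sin(x)/2 = f(x).

An antiderivative is F(x) = -3*x**3*cos(x)/4 + 9*x**2*sin(x)/4 - 3*x**2*cos(x) + 6*x*sin(x) + 3*x*cos(x) - 3*sin(x) + 6*cos(x).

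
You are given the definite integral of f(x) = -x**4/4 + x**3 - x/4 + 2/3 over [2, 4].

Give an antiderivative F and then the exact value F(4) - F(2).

Antiderivative: F(x) = -x**5/20 + x**4/4 - x**2/8 + 2*x/3; value = 307/30

Integrate term by term and add the pieces.
F(x) = -x**5/20 + x**4/4 - x**2/8 + 2*x/3 is an antiderivative of f.
Check: d/dx[-x**5/20 + x**4/4 - x**2/8 + 2*x/3] = -x**4/4 + x**3 - x/4 + 2/3 = f(x).
F(4) = 202/15; F(2) = 97/30.
Integral = F(4) - F(2) = 307/30.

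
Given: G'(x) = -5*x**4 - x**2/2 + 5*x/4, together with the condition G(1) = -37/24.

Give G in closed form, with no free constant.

G(x) = -x**5 - x**3/6 + 5*x**2/8 - 1

The integrand splits into summands that can be handled one at a time.
A general antiderivative is -x**5 - x**3/6 + 5*x**2/8 + C.
The condition gives C = -37/24 - (-13/24) = -1.
So G(x) = -x**5 - x**3/6 + 5*x**2/8 - 1.
Check: d/dx[-x**5 - x**3/6 + 5*x**2/8 - 1] = -5*x**4 - x**2/2 + 5*x/4 = G'(x).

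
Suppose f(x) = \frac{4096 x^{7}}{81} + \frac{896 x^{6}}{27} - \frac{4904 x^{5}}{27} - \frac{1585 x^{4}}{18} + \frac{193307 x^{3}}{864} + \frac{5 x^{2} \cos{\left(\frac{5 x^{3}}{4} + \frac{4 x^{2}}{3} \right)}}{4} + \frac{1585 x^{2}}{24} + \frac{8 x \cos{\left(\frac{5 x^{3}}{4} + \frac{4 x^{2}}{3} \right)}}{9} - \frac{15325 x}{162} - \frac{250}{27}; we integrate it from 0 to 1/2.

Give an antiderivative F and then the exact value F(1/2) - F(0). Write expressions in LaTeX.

Antiderivative: F(x) = \frac{512 x^{8}}{81} + \frac{128 x^{7}}{27} - \frac{2452 x^{6}}{81} - \frac{317 x^{5}}{18} + \frac{193307 x^{4}}{3456} + \frac{1585 x^{3}}{72} - \frac{15325 x^{2}}{324} - \frac{250 x}{27} + \frac{\sin{\left(\frac{5 x^{3}}{4} + \frac{4 x^{2}}{3} \right)}}{3}; value = - \frac{617573}{55296} + \frac{\sin{\left(\frac{47}{96} \right)}}{3}

Integrate term by term and add the pieces.
F(x) = \frac{512 x^{8}}{81} + \frac{128 x^{7}}{27} - \frac{2452 x^{6}}{81} - \frac{317 x^{5}}{18} + \frac{193307 x^{4}}{3456} + \frac{1585 x^{3}}{72} - \frac{15325 x^{2}}{324} - \frac{250 x}{27} + \frac{\sin{\left(\frac{5 x^{3}}{4} + \frac{4 x^{2}}{3} \right)}}{3} is an antiderivative of f.
Check: d/dx[\frac{512 x^{8}}{81} + \frac{128 x^{7}}{27} - \frac{2452 x^{6}}{81} - \frac{317 x^{5}}{18} + \frac{193307 x^{4}}{3456} + \frac{1585 x^{3}}{72} - \frac{15325 x^{2}}{324} - \frac{250 x}{27} + \frac{\sin{\left(\frac{5 x^{3}}{4} + \frac{4 x^{2}}{3} \right)}}{3}] = \frac{4096 x^{7}}{81} + \frac{896 x^{6}}{27} - \frac{4904 x^{5}}{27} - \frac{1585 x^{4}}{18} + \frac{193307 x^{3}}{864} + \frac{5 x^{2} \cos{\left(\frac{5 x^{3}}{4} + \frac{4 x^{2}}{3} \right)}}{4} + \frac{1585 x^{2}}{24} + \frac{8 x \cos{\left(\frac{5 x^{3}}{4} + \frac{4 x^{2}}{3} \right)}}{9} - \frac{15325 x}{162} - \frac{250}{27} = f(x).
F(1/2) = - \frac{617573}{55296} + \frac{\sin{\left(\frac{47}{96} \right)}}{3}; F(0) = 0.
Integral = F(1/2) - F(0) = - \frac{617573}{55296} + \frac{\sin{\left(\frac{47}{96} \right)}}{3}.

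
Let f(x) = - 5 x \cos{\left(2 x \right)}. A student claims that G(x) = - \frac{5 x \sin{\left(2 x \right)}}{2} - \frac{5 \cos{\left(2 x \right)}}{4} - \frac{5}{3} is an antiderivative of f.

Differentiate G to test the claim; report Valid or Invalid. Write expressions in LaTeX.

d/dx[G] = - 5 x \cos{\left(2 x \right)}
This equals f(x) exactly, so the claim holds.

Valid. The derivative of G reproduces f.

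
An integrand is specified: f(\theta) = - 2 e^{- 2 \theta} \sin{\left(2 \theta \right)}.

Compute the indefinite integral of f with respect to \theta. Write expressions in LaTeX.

Whatever form F(\theta) takes, F'(\theta) = f(\theta) is non-negotiable.
Check: d/d\theta[\frac{e^{- 2 \theta} \sin{\left(2 \theta \right)}}{2} + \frac{e^{- 2 \theta} \cos{\left(2 \theta \right)}}{2}] = - 2 e^{- 2 \theta} \sin{\left(2 \theta \right)} = f(\theta).

F(\theta) = \frac{e^{- 2 \theta} \sin{\left(2 \theta \right)}}{2} + \frac{e^{- 2 \theta} \cos{\left(2 \theta \right)}}{2} + C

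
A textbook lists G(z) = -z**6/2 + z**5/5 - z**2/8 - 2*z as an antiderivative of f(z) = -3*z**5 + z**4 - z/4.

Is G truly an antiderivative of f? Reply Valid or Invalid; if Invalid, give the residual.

d/dz[G] = -3*z**5 + z**4 - z/4 - 2
d/dz[G] - f(z) = -2 != 0.

Invalid: d/dz[G] - f = -2, which is not 0.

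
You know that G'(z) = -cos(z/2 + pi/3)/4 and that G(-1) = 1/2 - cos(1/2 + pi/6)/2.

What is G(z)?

G(z) = -(sin(z/2 + pi/3) - 1)/2

Differentiate the proposed G(z) back; it has to land on the given G'(z).
A general antiderivative is -sin(z/2 + pi/3)/2 + C.
The condition gives C = 1/2 - cos(1/2 + pi/6)/2 - (-cos(1/2 + pi/6)/2) = 1/2.
So G(z) = -(sin(z/2 + pi/3) - 1)/2.
Check: d/dz[-(sin(z/2 + pi/3) - 1)/2] = -cos(z/2 + pi/3)/4 = G'(z).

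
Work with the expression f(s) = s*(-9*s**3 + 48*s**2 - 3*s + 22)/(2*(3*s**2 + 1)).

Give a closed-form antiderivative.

An antiderivative is F(s) = (-s**3 + 8*s**2 + log(4*s**2 + 4/3))/2.

Since d/ds undoes antidifferentiation here, F'(s) = f(s) is required of F(s).
Check: d/ds[(-s**3 + 8*s**2 + log(4*s**2 + 4/3))/2] = (-9*s**4 + 48*s**3 - 3*s**2 + 22*s)/(6*s**2 + 2), which equals f(s).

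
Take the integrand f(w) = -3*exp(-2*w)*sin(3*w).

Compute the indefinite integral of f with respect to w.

F(w) = 3*(2*sin(3*w) + 3*cos(3*w))*exp(-2*w)/13 + C

Any candidate F(w) must reproduce f(w) exactly when differentiated.
Check: d/dw[3*(2*sin(3*w) + 3*cos(3*w))*exp(-2*w)/13] = -3*exp(-2*w)*sin(3*w) = f(w).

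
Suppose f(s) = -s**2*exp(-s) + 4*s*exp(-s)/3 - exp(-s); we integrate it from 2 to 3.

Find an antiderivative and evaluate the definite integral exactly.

Antiderivative: F(s) = (3*s**2 + 2*s + 5)*exp(-s)/3; value = -7*exp(-2) + 38*exp(-3)/3

Recognize the product-rule pattern: f = u'v + uv' with u = s**2 + 2*s/3 + 5/3, v = exp(-s), so integration by parts undoes it.
F(s) = (3*s**2 + 2*s + 5)*exp(-s)/3 is an antiderivative of f.
Check: d/ds[(3*s**2 + 2*s + 5)*exp(-s)/3] = (-3*s**2 + 4*s - 3)*exp(-s)/3, which equals f(s).
F(3) = 38*exp(-3)/3; F(2) = 7*exp(-2).
Integral = F(3) - F(2) = -7*exp(-2) + 38*exp(-3)/3.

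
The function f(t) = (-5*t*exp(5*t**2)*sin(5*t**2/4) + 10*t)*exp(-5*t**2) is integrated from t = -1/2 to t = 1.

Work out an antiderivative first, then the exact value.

Antiderivative: F(t) = 2*cos(5*t**2/4) - exp(-5*t**2); value = -2*cos(5/16) - exp(-5) + exp(-5/4) + 2*cos(5/4)

For F(t) to be correct the identity F'(t) - f(t) = 0 must hold.
F(t) = 2*cos(5*t**2/4) - exp(-5*t**2) is an antiderivative of f.
Check: d/dt[2*cos(5*t**2/4) - exp(-5*t**2)] = (-5*t*exp(5*t**2)*sin(5*t**2/4) + 10*t)*exp(-5*t**2) = f(t).
F(1) = -exp(-5) + 2*cos(5/4); F(-1/2) = -exp(-5/4) + 2*cos(5/16).
Integral = F(1) - F(-1/2) = -2*cos(5/16) - exp(-5) + exp(-5/4) + 2*cos(5/4).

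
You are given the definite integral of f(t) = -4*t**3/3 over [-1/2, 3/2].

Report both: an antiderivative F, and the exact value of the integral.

Antiderivative: F(t) = -t**4/3; value = -5/3

Recover f(t) by differentiating a candidate F(t); any mismatch rules it out.
F(t) = -t**4/3 is an antiderivative of f.
Check: d/dt[-t**4/3] = -4*t**3/3 = f(t).
F(3/2) = -27/16; F(-1/2) = -1/48.
Integral = F(3/2) - F(-1/2) = -5/3.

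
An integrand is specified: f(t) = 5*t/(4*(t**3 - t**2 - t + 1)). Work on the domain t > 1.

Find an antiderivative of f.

Factor the denominator (4*(t - 1)**2*(t + 1)) and decompose: f = -5/(16*(t + 1)) + 5/(16*(t - 1)) + 5/(8*(t - 1)**2); each piece integrates to a log, atan, or power term.
Check: d/dt[5*log(t - 1)/16 - 5*log(t + 1)/16 - 5/(8*t - 8)] = 5*t/(4*t**3 - 4*t**2 - 4*t + 4), which equals f(t).

An antiderivative is F(t) = 5*log(t - 1)/16 - 5*log(t + 1)/16 - 5/(8*t - 8).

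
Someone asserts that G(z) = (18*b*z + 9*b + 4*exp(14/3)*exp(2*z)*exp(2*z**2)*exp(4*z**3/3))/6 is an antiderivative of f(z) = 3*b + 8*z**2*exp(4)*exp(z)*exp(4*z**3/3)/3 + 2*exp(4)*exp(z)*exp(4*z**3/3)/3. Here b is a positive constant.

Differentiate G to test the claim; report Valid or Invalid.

d/dz[G] = 3*b + 8*z**2*exp(14/3)*exp(2*z)*exp(2*z**2)*exp(4*z**3/3)/3 + 8*z*exp(14/3)*exp(2*z)*exp(2*z**2)*exp(4*z**3/3)/3 + 4*exp(14/3)*exp(2*z)*exp(2*z**2)*exp(4*z**3/3)/3
d/dz[G] - f(z) = 8*z**2*exp(14/3)*exp(2*z)*exp(2*z**2)*exp(4*z**3/3)/3 - 8*z**2*exp(4)*exp(z)*exp(4*z**3/3)/3 + 8*z*exp(14/3)*exp(2*z)*exp(2*z**2)*exp(4*z**3/3)/3 + 4*exp(14/3)*exp(2*z)*exp(2*z**2)*exp(4*z**3/3)/3 - 2*exp(4)*exp(z)*exp(4*z**3/3)/3 != 0.

Invalid: d/dz[G] - f = 8*z**2*exp(14/3)*exp(2*z)*exp(2*z**2)*exp(4*z**3/3)/3 - 8*z**2*exp(4)*exp(z)*exp(4*z**3/3)/3 + 8*z*exp(14/3)*exp(2*z)*exp(2*z**2)*exp(4*z**3/3)/3 + 4*exp(14/3)*exp(2*z)*exp(2*z**2)*exp(4*z**3/3)/3 - 2*exp(4)*exp(z)*exp(4*z**3/3)/3, which is not 0.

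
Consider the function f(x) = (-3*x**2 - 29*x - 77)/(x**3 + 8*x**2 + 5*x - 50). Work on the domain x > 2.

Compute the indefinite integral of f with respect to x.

F(x) = -3*log(x/2 - 1) - 1/(x + 5) + C

An antiderivative F(x) passes only if d/dx[F] lands on f(x) exactly.
Check: d/dx[-3*log(x/2 - 1) - 1/(x + 5)] = (-3*x**2 - 29*x - 77)/(x**3 + 8*x**2 + 5*x - 50) = f(x).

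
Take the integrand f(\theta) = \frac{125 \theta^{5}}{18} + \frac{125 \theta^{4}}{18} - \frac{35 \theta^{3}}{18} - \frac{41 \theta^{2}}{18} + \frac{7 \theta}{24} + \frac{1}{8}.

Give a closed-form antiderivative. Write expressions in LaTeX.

f matches the chain-rule pattern g'(h)*h' with inner function h(\theta) = - \frac{5 \theta^{2}}{3} - \frac{2 \theta}{3} + \frac{1}{2}; substituting u = h(\theta) collapses the integral.
Check: d/d\theta[\frac{125 \theta^{6}}{108} + \frac{25 \theta^{5}}{18} - \frac{35 \theta^{4}}{72} - \frac{41 \theta^{3}}{54} + \frac{7 \theta^{2}}{48} + \frac{\theta}{8}] = \frac{125 \theta^{5}}{18} + \frac{125 \theta^{4}}{18} - \frac{35 \theta^{3}}{18} - \frac{41 \theta^{2}}{18} + \frac{7 \theta}{24} + \frac{1}{8} = f(\theta).

An antiderivative is F(\theta) = \frac{125 \theta^{6}}{108} + \frac{25 \theta^{5}}{18} - \frac{35 \theta^{4}}{72} - \frac{41 \theta^{3}}{54} + \frac{7 \theta^{2}}{48} + \frac{\theta}{8}.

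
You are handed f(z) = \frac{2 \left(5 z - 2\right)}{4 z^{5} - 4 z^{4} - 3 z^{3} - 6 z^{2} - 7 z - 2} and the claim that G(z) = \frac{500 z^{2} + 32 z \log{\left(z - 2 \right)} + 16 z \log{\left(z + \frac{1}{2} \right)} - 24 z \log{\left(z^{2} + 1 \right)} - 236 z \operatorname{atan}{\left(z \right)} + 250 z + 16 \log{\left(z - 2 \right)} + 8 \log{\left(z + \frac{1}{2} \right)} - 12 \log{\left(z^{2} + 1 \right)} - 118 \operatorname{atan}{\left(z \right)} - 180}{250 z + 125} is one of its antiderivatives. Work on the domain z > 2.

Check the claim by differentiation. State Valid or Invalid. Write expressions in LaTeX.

Invalid: d/dz[G] - f = 2, which is not 0.

d/dz[G] = \frac{8 z^{5} - 8 z^{4} - 6 z^{3} - 12 z^{2} - 4 z - 8}{4 z^{5} - 4 z^{4} - 3 z^{3} - 6 z^{2} - 7 z - 2}
d/dz[G] - f(z) = 2 != 0.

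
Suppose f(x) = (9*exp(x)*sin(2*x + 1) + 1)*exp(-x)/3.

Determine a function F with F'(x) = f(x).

An antiderivative is F(x) = -(9*exp(x)*cos(2*x + 1) + 2)*exp(-x)/6.

A first test for any F(x): its x-derivative must equal f(x) identically.
Check: d/dx[-(9*exp(x)*cos(2*x + 1) + 2)*exp(-x)/6] = (9*exp(x)*sin(2*x + 1) + 1)*exp(-x)/3 = f(x).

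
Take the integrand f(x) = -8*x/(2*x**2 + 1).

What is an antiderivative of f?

An antiderivative is F(x) = -2*log(x**2 + 1/2).

The substitution u = x**2 + 1/2 works: f is exactly (dF/du)*(du/dx) for that inner function.
Check: d/dx[-2*log(x**2 + 1/2)] = -8*x/(2*x**2 + 1) = f(x).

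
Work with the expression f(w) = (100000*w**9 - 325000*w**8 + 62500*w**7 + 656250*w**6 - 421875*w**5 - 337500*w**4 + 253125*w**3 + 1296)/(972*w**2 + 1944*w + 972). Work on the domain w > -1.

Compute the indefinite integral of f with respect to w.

Check any antiderivative F(w) by computing F'(w) and comparing it with f(w).
Check: d/dw[3125*w**8/243 - 6250*w**7/81 + 3125*w**6/18 - 3125*w**5/18 + 3125*w**4/48 - 4/(3*w + 3)] = (100000*w**9 - 325000*w**8 + 62500*w**7 + 656250*w**6 - 421875*w**5 - 337500*w**4 + 253125*w**3 + 1296)/(972*w**2 + 1944*w + 972) = f(w).

F(w) = 3125*w**8/243 - 6250*w**7/81 + 3125*w**6/18 - 3125*w**5/18 + 3125*w**4/48 - 4/(3*w + 3) + C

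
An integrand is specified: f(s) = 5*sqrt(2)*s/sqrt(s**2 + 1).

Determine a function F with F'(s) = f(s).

An antiderivative is F(s) = 5*sqrt(2)*sqrt(s**2 + 1).

f matches the chain-rule pattern g'(h)*h' with inner function h(s) = 2*s**2 + 2; substituting u = h(s) collapses the integral.
Check: d/ds[5*sqrt(2)*sqrt(s**2 + 1)] = 5*sqrt(2)*s/sqrt(s**2 + 1) = f(s).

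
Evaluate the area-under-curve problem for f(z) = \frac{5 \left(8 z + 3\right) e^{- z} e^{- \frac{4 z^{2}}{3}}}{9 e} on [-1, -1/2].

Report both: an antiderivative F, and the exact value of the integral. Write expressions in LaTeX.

Antiderivative: F(z) = - \frac{5 e^{- z} e^{- \frac{4 z^{2}}{3}}}{3 e}; value = - \frac{5}{3 e^{\frac{5}{6}}} + \frac{5}{3 e^{\frac{4}{3}}}

f matches the chain-rule pattern g'(h)*h' with inner function h(z) = - \frac{4 z^{2}}{3} - z - 1; substituting u = h(z) collapses the integral.
F(z) = - \frac{5 e^{- z} e^{- \frac{4 z^{2}}{3}}}{3 e} is an antiderivative of f.
Check: d/dz[- \frac{5 e^{- z} e^{- \frac{4 z^{2}}{3}}}{3 e}] = \frac{\left(40 z + 15\right) e^{- z} e^{- \frac{4 z^{2}}{3}}}{9 e}, which equals f(z).
F(-1/2) = - \frac{5}{3 e^{\frac{5}{6}}}; F(-1) = - \frac{5}{3 e^{\frac{4}{3}}}.
Integral = F(-1/2) - F(-1) = - \frac{5}{3 e^{\frac{5}{6}}} + \frac{5}{3 e^{\frac{4}{3}}}.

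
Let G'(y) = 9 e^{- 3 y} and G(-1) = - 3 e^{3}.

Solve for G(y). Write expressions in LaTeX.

G(y) = - 3 e^{- 3 y}

Whatever form G(y) takes, its d/dy must return the stated G'(y).
A general antiderivative is - 3 e^{- 3 y} + C.
The condition gives C = - 3 e^{3} - (- 3 e^{3}) = 0.
So G(y) = - 3 e^{- 3 y}.
Check: d/dy[- 3 e^{- 3 y}] = 9 e^{- 3 y} = G'(y).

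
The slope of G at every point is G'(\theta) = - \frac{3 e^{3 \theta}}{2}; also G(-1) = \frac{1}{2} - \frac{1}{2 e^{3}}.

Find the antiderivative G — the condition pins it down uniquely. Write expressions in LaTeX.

A candidate passes only if d/d\theta[G] lands on the given G'(\theta) exactly.
A general antiderivative is - \frac{e^{3 \theta}}{2} + C.
The condition gives C = \frac{1}{2} - \frac{1}{2 e^{3}} - (- \frac{1}{2 e^{3}}) = \frac{1}{2}.
So G(\theta) = \frac{1}{2} - \frac{e^{3 \theta}}{2}.
Check: d/d\theta[\frac{1}{2} - \frac{e^{3 \theta}}{2}] = - \frac{3 e^{3 \theta}}{2} = G'(\theta).

G(\theta) = \frac{1}{2} - \frac{e^{3 \theta}}{2}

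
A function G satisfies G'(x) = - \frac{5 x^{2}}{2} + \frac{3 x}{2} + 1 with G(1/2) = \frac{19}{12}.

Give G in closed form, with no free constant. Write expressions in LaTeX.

Integrate term by term and add the pieces.
A general antiderivative is - \frac{5 x^{3}}{6} + \frac{3 x^{2}}{4} + x + C.
The condition gives C = \frac{19}{12} - (\frac{7}{12}) = 1.
So G(x) = - \frac{10 x^{3} - 9 x^{2} - 12 x - 12}{12}.
Check: d/dx[- \frac{10 x^{3} - 9 x^{2} - 12 x - 12}{12}] = - \frac{5 x^{2}}{2} + \frac{3 x}{2} + 1 = G'(x).

G(x) = - \frac{10 x^{3} - 9 x^{2} - 12 x - 12}{12}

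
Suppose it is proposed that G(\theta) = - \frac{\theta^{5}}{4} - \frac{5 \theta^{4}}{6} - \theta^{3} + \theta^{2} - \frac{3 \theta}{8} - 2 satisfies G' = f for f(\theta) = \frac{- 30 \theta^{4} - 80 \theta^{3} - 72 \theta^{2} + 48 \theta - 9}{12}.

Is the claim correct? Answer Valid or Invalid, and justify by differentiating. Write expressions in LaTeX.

d/d\theta[G] = - \frac{5 \theta^{4}}{4} - \frac{10 \theta^{3}}{3} - 3 \theta^{2} + 2 \theta - \frac{3}{8}
d/d\theta[G] - f(\theta) = \frac{5 \theta^{4}}{4} + \frac{10 \theta^{3}}{3} + 3 \theta^{2} - 2 \theta + \frac{3}{8} != 0.

Invalid: d/d\theta[G] - f = \frac{5 \theta^{4}}{4} + \frac{10 \theta^{3}}{3} + 3 \theta^{2} - 2 \theta + \frac{3}{8}, which is not 0.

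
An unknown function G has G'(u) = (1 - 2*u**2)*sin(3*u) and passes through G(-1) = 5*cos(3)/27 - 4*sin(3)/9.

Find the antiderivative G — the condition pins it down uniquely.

G(u) = 2*u**2*cos(3*u)/3 - 4*u*sin(3*u)/9 - 13*cos(3*u)/27

Check a candidate G(u) by differentiating: d/du[G] must match the given G'(u).
A general antiderivative is 2*u**2*cos(3*u)/3 - 4*u*sin(3*u)/9 - 13*cos(3*u)/27 + C.
The condition gives C = 5*cos(3)/27 - 4*sin(3)/9 - (5*cos(3)/27 - 4*sin(3)/9) = 0.
So G(u) = 2*u**2*cos(3*u)/3 - 4*u*sin(3*u)/9 - 13*cos(3*u)/27.
Check: d/du[2*u**2*cos(3*u)/3 - 4*u*sin(3*u)/9 - 13*cos(3*u)/27] = -2*u**2*sin(3*u) + sin(3*u), which equals G'(u).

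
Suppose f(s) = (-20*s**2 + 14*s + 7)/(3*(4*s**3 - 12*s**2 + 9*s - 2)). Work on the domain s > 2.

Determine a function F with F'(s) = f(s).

For F(s) to be correct the identity F'(s) - f(s) = 0 must hold.
Check: d/ds[-5*log(3*s/2 - 3)/3 + 1/(2*s - 1)] = (-20*s**2 + 14*s + 7)/(12*s**3 - 36*s**2 + 27*s - 6), which equals f(s).

An antiderivative is F(s) = -5*log(3*s/2 - 3)/3 + 1/(2*s - 1).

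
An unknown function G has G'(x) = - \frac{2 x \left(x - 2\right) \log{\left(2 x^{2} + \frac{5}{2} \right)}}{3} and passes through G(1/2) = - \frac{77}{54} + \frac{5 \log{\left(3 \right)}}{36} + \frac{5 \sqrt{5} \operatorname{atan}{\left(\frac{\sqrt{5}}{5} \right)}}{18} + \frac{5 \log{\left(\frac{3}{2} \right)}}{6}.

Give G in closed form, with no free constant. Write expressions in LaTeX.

G(x) = - \frac{2 x^{3} \log{\left(2 x^{2} + \frac{5}{2} \right)}}{9} + \frac{4 x^{3}}{27} + \frac{2 x^{2} \log{\left(2 x^{2} + \frac{5}{2} \right)}}{3} - \frac{2 x^{2}}{3} - \frac{5 x}{9} + \frac{5 \log{\left(x^{2} + \frac{5}{4} \right)}}{6} + \frac{5 \sqrt{5} \operatorname{atan}{\left(\frac{2 \sqrt{5} x}{5} \right)}}{18} - 1

A first test for any G(x): its x-derivative must equal the given G'(x).
A general antiderivative is \frac{4 x^{3}}{27} - \frac{2 x^{2}}{3} - \frac{5 x}{9} + \left(- \frac{2 x^{3}}{9} + \frac{2 x^{2}}{3}\right) \log{\left(2 x^{2} + \frac{5}{2} \right)} + \frac{5 \log{\left(x^{2} + \frac{5}{4} \right)}}{6} + \frac{5 \sqrt{5} \operatorname{atan}{\left(\frac{2 \sqrt{5} x}{5} \right)}}{18} + C.
The condition gives C = - \frac{77}{54} + \frac{5 \log{\left(3 \right)}}{36} + \frac{5 \sqrt{5} \operatorname{atan}{\left(\frac{\sqrt{5}}{5} \right)}}{18} + \frac{5 \log{\left(\frac{3}{2} \right)}}{6} - (- \frac{23}{54} + \frac{5 \log{\left(3 \right)}}{36} + \frac{5 \sqrt{5} \operatorname{atan}{\left(\frac{\sqrt{5}}{5} \right)}}{18} + \frac{5 \log{\left(\frac{3}{2} \right)}}{6}) = -1.
So G(x) = - \frac{2 x^{3} \log{\left(2 x^{2} + \frac{5}{2} \right)}}{9} + \frac{4 x^{3}}{27} + \frac{2 x^{2} \log{\left(2 x^{2} + \frac{5}{2} \right)}}{3} - \frac{2 x^{2}}{3} - \frac{5 x}{9} + \frac{5 \log{\left(x^{2} + \frac{5}{4} \right)}}{6} + \frac{5 \sqrt{5} \operatorname{atan}{\left(\frac{2 \sqrt{5} x}{5} \right)}}{18} - 1.
Check: d/dx[- \frac{2 x^{3} \log{\left(2 x^{2} + \frac{5}{2} \right)}}{9} + \frac{4 x^{3}}{27} + \frac{2 x^{2} \log{\left(2 x^{2} + \frac{5}{2} \right)}}{3} - \frac{2 x^{2}}{3} - \frac{5 x}{9} + \frac{5 \log{\left(x^{2} + \frac{5}{4} \right)}}{6} + \frac{5 \sqrt{5} \operatorname{atan}{\left(\frac{2 \sqrt{5} x}{5} \right)}}{18} - 1] = - \frac{2 x^{2} \log{\left(2 x^{2} + \frac{5}{2} \right)}}{3} + \frac{4 x \log{\left(2 x^{2} + \frac{5}{2} \right)}}{3}, which equals G'(x).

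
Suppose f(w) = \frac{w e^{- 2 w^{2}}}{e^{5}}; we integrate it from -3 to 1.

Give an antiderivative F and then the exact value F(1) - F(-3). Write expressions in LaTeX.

Antiderivative: F(w) = - \frac{e^{- 2 w^{2}}}{4 e^{5}}; value = - \frac{1}{4 e^{7}} + \frac{1}{4 e^{23}}

The substitution u = - 2 w^{2} - 5 works: f is exactly (dF/du)*(du/dw) for that inner function.
F(w) = - \frac{e^{- 2 w^{2}}}{4 e^{5}} is an antiderivative of f.
Check: d/dw[- \frac{e^{- 2 w^{2}}}{4 e^{5}}] = \frac{w e^{- 2 w^{2}}}{e^{5}} = f(w).
F(1) = - \frac{1}{4 e^{7}}; F(-3) = - \frac{1}{4 e^{23}}.
Integral = F(1) - F(-3) = - \frac{1}{4 e^{7}} + \frac{1}{4 e^{23}}.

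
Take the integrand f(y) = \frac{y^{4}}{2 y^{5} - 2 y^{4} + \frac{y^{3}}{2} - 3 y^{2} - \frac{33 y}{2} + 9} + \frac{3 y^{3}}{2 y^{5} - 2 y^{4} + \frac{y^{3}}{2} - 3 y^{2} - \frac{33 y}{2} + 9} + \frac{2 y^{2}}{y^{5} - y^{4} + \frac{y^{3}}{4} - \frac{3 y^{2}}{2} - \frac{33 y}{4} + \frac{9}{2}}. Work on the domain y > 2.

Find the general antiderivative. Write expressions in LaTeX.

F(y) = \frac{16 \log{\left(y - 2 \right)}}{21} - \frac{23 \log{\left(y - \frac{1}{2} \right)}}{312} + \frac{3 \log{\left(y + \frac{3}{2} \right)}}{56} - \frac{11 \log{\left(y^{2} + 3 \right)}}{91} + \frac{18 \sqrt{3} \operatorname{atan}{\left(\frac{\sqrt{3} y}{3} \right)}}{91} + C

The denominator factors as \left(y - 2\right) \left(2 y - 1\right) \left(2 y + 3\right) \left(y^{2} + 3\right); partial fractions split f into directly integrable pieces: - \frac{2 \left(11 y - 27\right)}{91 \left(y^{2} + 3\right)} + \frac{3}{28 \left(2 y + 3\right)} - \frac{23}{156 \left(2 y - 1\right)} + \frac{16}{21 \left(y - 2\right)}.
Check: d/dy[\frac{16 \log{\left(y - 2 \right)}}{21} - \frac{23 \log{\left(y - \frac{1}{2} \right)}}{312} + \frac{3 \log{\left(y + \frac{3}{2} \right)}}{56} - \frac{11 \log{\left(y^{2} + 3 \right)}}{91} + \frac{18 \sqrt{3} \operatorname{atan}{\left(\frac{\sqrt{3} y}{3} \right)}}{91}] = \frac{2 y^{4} + 6 y^{3} + 8 y^{2}}{4 y^{5} - 4 y^{4} + y^{3} - 6 y^{2} - 33 y + 18}, which equals f(y).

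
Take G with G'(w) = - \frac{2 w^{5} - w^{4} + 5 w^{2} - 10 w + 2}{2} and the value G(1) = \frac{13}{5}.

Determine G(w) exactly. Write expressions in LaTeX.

G(w) = \frac{- 5 w^{6} + 3 w^{5} - 25 w^{3} + 75 w^{2} - 30 w + 60}{30}

Whatever form G(w) takes, its d/dw must return the stated G'(w).
A general antiderivative is - \frac{w^{6}}{6} + \frac{w^{5}}{10} - \frac{5 w^{3}}{6} + \frac{5 w^{2}}{2} - w + C.
The condition gives C = \frac{13}{5} - (\frac{3}{5}) = 2.
So G(w) = \frac{- 5 w^{6} + 3 w^{5} - 25 w^{3} + 75 w^{2} - 30 w + 60}{30}.
Check: d/dw[\frac{- 5 w^{6} + 3 w^{5} - 25 w^{3} + 75 w^{2} - 30 w + 60}{30}] = - w^{5} + \frac{w^{4}}{2} - \frac{5 w^{2}}{2} + 5 w - 1, which equals G'(w).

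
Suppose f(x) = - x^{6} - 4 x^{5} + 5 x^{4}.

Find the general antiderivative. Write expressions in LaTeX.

F(x) = \frac{x^{5} \left(- 3 x^{2} - 14 x + 21\right)}{21} + C

The integrand splits into summands that can be handled one at a time.
Check: d/dx[\frac{x^{5} \left(- 3 x^{2} - 14 x + 21\right)}{21}] = - x^{6} - 4 x^{5} + 5 x^{4} = f(x).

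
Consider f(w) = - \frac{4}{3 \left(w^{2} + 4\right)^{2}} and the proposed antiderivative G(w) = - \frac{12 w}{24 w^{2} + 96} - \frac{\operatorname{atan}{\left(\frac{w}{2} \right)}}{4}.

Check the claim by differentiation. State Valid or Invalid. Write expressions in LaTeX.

d/dw[G] = - \frac{4}{w^{4} + 8 w^{2} + 16}
d/dw[G] - f(w) = - \frac{8}{3 w^{4} + 24 w^{2} + 48} != 0.

Invalid: d/dw[G] - f = - \frac{8}{3 w^{4} + 24 w^{2} + 48}, which is not 0.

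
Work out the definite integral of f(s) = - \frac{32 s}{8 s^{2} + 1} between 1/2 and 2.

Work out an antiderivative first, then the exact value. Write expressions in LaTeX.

The substitution u = 4 s^{2} + \frac{1}{2} works: f is exactly (dF/du)*(du/ds) for that inner function.
F(s) = - 2 \log{\left(4 s^{2} + \frac{1}{2} \right)} is an antiderivative of f.
Check: d/ds[- 2 \log{\left(4 s^{2} + \frac{1}{2} \right)}] = - \frac{32 s}{8 s^{2} + 1} = f(s).
F(2) = - 2 \log{\left(\frac{33}{2} \right)}; F(1/2) = - 2 \log{\left(\frac{3}{2} \right)}.
Integral = F(2) - F(1/2) = - 2 \log{\left(\frac{33}{2} \right)} + 2 \log{\left(\frac{3}{2} \right)}.

Antiderivative: F(s) = - 2 \log{\left(4 s^{2} + \frac{1}{2} \right)}; value = - 2 \log{\left(\frac{33}{2} \right)} + 2 \log{\left(\frac{3}{2} \right)}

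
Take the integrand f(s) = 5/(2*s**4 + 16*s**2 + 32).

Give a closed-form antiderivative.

An antiderivative is F(s) = 5*(2*s + (s**2 + 4)*atan(s/2))/(32*(s**2 + 4)).

Check any antiderivative F(s) by computing F'(s) and comparing it with f(s).
Check: d/ds[5*(2*s + (s**2 + 4)*atan(s/2))/(32*(s**2 + 4))] = 5/(2*s**4 + 16*s**2 + 32) = f(s).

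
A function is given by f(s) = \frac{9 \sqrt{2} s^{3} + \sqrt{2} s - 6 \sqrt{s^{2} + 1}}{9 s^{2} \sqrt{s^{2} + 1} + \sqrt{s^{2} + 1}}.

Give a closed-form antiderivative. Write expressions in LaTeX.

A candidate is checked by its d/ds: the result must match f(s).
Check: d/ds[\sqrt{2 s^{2} + 2} - 2 \operatorname{atan}{\left(3 s \right)}] = \frac{9 \sqrt{2} s^{3} + \sqrt{2} s - 6 \sqrt{s^{2} + 1}}{9 s^{2} \sqrt{s^{2} + 1} + \sqrt{s^{2} + 1}} = f(s).

An antiderivative is F(s) = \sqrt{2 s^{2} + 2} - 2 \operatorname{atan}{\left(3 s \right)}.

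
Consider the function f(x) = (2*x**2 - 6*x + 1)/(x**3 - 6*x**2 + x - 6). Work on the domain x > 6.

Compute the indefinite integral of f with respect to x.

F(x) = (2*log(x - 6) + log(2*x**2 + 2))/2 + C

Check any antiderivative F(x) by computing F'(x) and comparing it with f(x).
Check: d/dx[(2*log(x - 6) + log(2*x**2 + 2))/2] = (2*x**2 - 6*x + 1)/(x**3 - 6*x**2 + x - 6) = f(x).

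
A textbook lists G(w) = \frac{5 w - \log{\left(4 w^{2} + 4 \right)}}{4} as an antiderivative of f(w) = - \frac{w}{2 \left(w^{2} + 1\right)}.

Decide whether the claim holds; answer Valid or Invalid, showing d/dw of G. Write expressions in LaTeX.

d/dw[G] = \frac{5 w^{2} - 2 w + 5}{4 w^{2} + 4}
d/dw[G] - f(w) = \frac{5}{4} != 0.

Invalid: d/dw[G] - f = \frac{5}{4}, which is not 0.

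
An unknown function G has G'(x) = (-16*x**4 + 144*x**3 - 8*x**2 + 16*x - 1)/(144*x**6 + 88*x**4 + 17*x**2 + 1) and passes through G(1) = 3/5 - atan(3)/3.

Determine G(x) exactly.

A candidate passes only if d/dx[G] lands on the given G'(x) exactly.
A general antiderivative is -atan(3*x)/3 - 2/(4*x**2 + 1) + C.
The condition gives C = 3/5 - atan(3)/3 - (-atan(3)/3 - 2/5) = 1.
So G(x) = (12*x**2 - (4*x**2 + 1)*atan(3*x) - 3)/(3*(4*x**2 + 1)).
Check: d/dx[(12*x**2 - (4*x**2 + 1)*atan(3*x) - 3)/(3*(4*x**2 + 1))] = (-16*x**4 + 144*x**3 - 8*x**2 + 16*x - 1)/(144*x**6 + 88*x**4 + 17*x**2 + 1) = G'(x).

G(x) = (12*x**2 - (4*x**2 + 1)*atan(3*x) - 3)/(3*(4*x**2 + 1))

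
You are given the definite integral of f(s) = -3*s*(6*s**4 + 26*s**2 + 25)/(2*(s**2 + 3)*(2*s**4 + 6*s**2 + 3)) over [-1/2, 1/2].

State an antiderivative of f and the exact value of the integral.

A first test for any F(s): its s-derivative must equal f(s) identically.
F(s) = (-log(2*s**2 + 6) - 4*log(s**4 + 3*s**2 + 3/2))/4 is an antiderivative of f.
Check: d/ds[(-log(2*s**2 + 6) - 4*log(s**4 + 3*s**2 + 3/2))/4] = (-18*s**5 - 78*s**3 - 75*s)/(4*s**6 + 24*s**4 + 42*s**2 + 18), which equals f(s).
F(1/2) = -log(37/16) - log(13/2)/4; F(-1/2) = -log(37/16) - log(13/2)/4.
Integral = F(1/2) - F(-1/2) = 0.

Antiderivative: F(s) = (-log(2*s**2 + 6) - 4*log(s**4 + 3*s**2 + 3/2))/4; value = 0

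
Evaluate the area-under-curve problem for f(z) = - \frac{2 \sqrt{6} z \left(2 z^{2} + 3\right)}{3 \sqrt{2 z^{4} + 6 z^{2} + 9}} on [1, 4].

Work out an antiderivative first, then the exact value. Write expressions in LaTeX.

f matches the chain-rule pattern g'(h)*h' with inner function h(z) = \frac{z^{4}}{3} + z^{2} + \frac{3}{2}; substituting u = h(z) collapses the integral.
F(z) = - \frac{\sqrt{6} \sqrt{2 z^{4} + 6 z^{2} + 9}}{3} is an antiderivative of f.
Check: d/dz[- \frac{\sqrt{6} \sqrt{2 z^{4} + 6 z^{2} + 9}}{3}] = \frac{- 4 \sqrt{6} z^{3} - 6 \sqrt{6} z}{3 \sqrt{2 z^{4} + 6 z^{2} + 9}}, which equals f(z).
F(4) = - \frac{\sqrt{3702}}{3}; F(1) = - \frac{\sqrt{102}}{3}.
Integral = F(4) - F(1) = - \frac{\sqrt{3702}}{3} + \frac{\sqrt{102}}{3}.

Antiderivative: F(z) = - \frac{\sqrt{6} \sqrt{2 z^{4} + 6 z^{2} + 9}}{3}; value = - \frac{\sqrt{3702}}{3} + \frac{\sqrt{102}}{3}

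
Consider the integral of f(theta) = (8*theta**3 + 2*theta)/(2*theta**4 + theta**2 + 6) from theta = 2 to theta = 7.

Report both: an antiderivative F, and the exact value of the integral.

Antiderivative: F(theta) = log(theta**4 + theta**2/2 + 3); value = -log(21) + log(4857/2)

f matches the chain-rule pattern g'(h)*h' with inner function h(theta) = theta**4 + theta**2/2 + 3; substituting u = h(theta) collapses the integral.
F(theta) = log(theta**4 + theta**2/2 + 3) is an antiderivative of f.
Check: d/dtheta[log(theta**4 + theta**2/2 + 3)] = (8*theta**3 + 2*theta)/(2*theta**4 + theta**2 + 6) = f(theta).
F(7) = log(4857/2); F(2) = log(21).
Integral = F(7) - F(2) = -log(21) + log(4857/2).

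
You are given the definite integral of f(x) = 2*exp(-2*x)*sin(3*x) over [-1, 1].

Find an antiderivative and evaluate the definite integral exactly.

Antiderivative: F(x) = (-4*sin(3*x) - 6*cos(3*x))*exp(-2*x)/13; value = 6*exp(2)*cos(3)/13 - 4*exp(2)*sin(3)/13 - 4*exp(-2)*sin(3)/13 - 6*exp(-2)*cos(3)/13

Check any antiderivative F(x) by computing F'(x) and comparing it with f(x).
F(x) = (-4*sin(3*x) - 6*cos(3*x))*exp(-2*x)/13 is an antiderivative of f.
Check: d/dx[(-4*sin(3*x) - 6*cos(3*x))*exp(-2*x)/13] = 2*exp(-2*x)*sin(3*x) = f(x).
F(1) = -4*exp(-2)*sin(3)/13 - 6*exp(-2)*cos(3)/13; F(-1) = 4*exp(2)*sin(3)/13 - 6*exp(2)*cos(3)/13.
Integral = F(1) - F(-1) = 6*exp(2)*cos(3)/13 - 4*exp(2)*sin(3)/13 - 4*exp(-2)*sin(3)/13 - 6*exp(-2)*cos(3)/13.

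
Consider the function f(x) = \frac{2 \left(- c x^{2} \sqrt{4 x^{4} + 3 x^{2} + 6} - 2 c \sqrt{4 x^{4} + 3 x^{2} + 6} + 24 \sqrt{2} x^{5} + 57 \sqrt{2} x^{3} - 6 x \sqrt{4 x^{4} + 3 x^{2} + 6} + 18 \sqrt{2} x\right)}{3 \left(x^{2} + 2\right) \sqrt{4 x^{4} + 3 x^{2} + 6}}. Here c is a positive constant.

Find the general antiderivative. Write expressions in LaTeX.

F(x) = - \frac{2 c x}{3} + 4 \sqrt{2 x^{4} + \frac{3 x^{2}}{2} + 3} - 2 \log{\left(\frac{3 x^{2}}{2} + 3 \right)} + C

Since d/dx undoes antidifferentiation here, F'(x) = f(x) is required of F(x).
Check: d/dx[- \frac{2 c x}{3} + 4 \sqrt{2 x^{4} + \frac{3 x^{2}}{2} + 3} - 2 \log{\left(\frac{3 x^{2}}{2} + 3 \right)}] = \frac{- 2 c x^{2} \sqrt{4 x^{4} + 3 x^{2} + 6} - 4 c \sqrt{4 x^{4} + 3 x^{2} + 6} + 48 \sqrt{2} x^{5} + 114 \sqrt{2} x^{3} - 12 x \sqrt{4 x^{4} + 3 x^{2} + 6} + 36 \sqrt{2} x}{3 x^{2} \sqrt{4 x^{4} + 3 x^{2} + 6} + 6 \sqrt{4 x^{4} + 3 x^{2} + 6}}, which equals f(x).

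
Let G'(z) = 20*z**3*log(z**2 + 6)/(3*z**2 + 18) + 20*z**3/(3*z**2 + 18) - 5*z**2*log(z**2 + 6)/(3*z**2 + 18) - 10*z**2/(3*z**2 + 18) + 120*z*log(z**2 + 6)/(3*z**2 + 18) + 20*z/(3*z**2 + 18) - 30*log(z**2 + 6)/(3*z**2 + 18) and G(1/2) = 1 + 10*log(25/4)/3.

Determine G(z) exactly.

G(z) = (10*z**2*log(z**2 + 6) - 5*z*log(z**2 + 6) + 10*log(z**2 + 6) + 3)/3

Recognize the product-rule pattern: G'(z) = u'v + uv' with u = 10*z**2/3 - 5*z/3 + 10/3, v = log(z**2 + 6), so integration by parts undoes it.
A general antiderivative is -5*(-2*z**2 + z - 2)*log(z**2 + 6)/3 + C.
The condition gives C = 1 + 10*log(25/4)/3 - (10*log(25/4)/3) = 1.
So G(z) = (10*z**2*log(z**2 + 6) - 5*z*log(z**2 + 6) + 10*log(z**2 + 6) + 3)/3.
Check: d/dz[(10*z**2*log(z**2 + 6) - 5*z*log(z**2 + 6) + 10*log(z**2 + 6) + 3)/3] = (20*z**3*log(z**2 + 6) + 20*z**3 - 5*z**2*log(z**2 + 6) - 10*z**2 + 120*z*log(z**2 + 6) + 20*z - 30*log(z**2 + 6))/(3*z**2 + 18), which equals G'(z).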